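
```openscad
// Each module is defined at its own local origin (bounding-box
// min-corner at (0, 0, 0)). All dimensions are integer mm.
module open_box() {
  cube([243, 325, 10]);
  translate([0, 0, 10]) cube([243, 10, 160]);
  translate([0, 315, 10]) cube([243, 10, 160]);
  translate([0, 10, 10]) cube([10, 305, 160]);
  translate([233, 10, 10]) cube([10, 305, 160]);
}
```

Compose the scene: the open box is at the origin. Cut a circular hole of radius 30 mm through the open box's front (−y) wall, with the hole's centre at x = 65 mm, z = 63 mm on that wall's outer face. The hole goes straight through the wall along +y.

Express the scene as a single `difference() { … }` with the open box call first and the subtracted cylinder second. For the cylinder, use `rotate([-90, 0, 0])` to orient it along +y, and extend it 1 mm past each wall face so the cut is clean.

difference() {
  open_box();
  translate([65, -1, 63]) rotate([-90, 0, 0]) cylinder(h = 12, r = 30);
}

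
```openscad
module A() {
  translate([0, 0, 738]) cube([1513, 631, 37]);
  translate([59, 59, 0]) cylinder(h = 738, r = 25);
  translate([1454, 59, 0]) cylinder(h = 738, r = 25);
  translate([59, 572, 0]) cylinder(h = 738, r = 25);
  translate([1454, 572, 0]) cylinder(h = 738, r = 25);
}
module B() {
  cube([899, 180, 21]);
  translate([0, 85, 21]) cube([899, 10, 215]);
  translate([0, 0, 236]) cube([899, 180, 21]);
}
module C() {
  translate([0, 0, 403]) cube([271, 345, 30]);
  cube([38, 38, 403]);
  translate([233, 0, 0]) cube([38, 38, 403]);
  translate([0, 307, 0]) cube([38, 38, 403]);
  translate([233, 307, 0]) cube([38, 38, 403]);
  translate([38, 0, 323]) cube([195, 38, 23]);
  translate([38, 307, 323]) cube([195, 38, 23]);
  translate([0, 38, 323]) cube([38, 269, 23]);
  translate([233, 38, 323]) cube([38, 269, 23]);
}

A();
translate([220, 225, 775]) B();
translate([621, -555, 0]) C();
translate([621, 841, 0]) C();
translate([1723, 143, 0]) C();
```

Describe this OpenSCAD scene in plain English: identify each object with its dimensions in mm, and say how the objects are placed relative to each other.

A is a rectangular dining table. The top is 1513×631×37 mm with its upper surface at z = 775 mm. It stands on four round legs of 50 mm diameter, each leg's bounding box inset 34 mm from the nearest pair of top edges, running from the floor to the underside of the top.

B is an I-beam lying along x, 899 mm long. Overall section height 257 mm. Two flanges 180 mm wide (y) and 21 mm thick, one on the floor and one at the top; a web 10 mm thick runs between them, centred on the flange width.

C is a four-legged stool. The seat is a 271×345×30 mm slab whose top surface is at z = 433 mm; four square legs, each 38×38 mm in cross-section, run from the floor (z = 0) to the underside of the seat, each flush with a corner of the seat. Four stretchers, 38 mm wide and 23 mm tall, connect adjacent legs with their undersides at z = 323 mm, each running between the inner faces of the legs it joins and aligned with the legs' outer faces on the other axis.

The I-beam is on top of the table. Three stools sit around the table at the −y, +y, +x sides.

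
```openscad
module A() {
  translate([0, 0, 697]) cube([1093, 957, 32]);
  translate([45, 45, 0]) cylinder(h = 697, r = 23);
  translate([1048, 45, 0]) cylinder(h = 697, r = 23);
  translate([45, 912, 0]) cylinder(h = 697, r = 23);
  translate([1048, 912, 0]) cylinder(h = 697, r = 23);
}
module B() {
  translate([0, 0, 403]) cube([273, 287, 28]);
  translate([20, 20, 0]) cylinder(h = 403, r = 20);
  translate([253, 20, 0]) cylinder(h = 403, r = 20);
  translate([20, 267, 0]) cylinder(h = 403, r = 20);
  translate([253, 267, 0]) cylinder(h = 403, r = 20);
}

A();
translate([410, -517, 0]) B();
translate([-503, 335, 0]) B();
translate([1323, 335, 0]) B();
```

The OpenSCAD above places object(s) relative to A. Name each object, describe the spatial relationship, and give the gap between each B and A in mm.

Each stool's nearest face is 230 mm from the table's bounding box.

A is a table. B is a stool. Three stools sit around the table at the −y, −x, +x sides. The gap between each stool and the table is 230 mm.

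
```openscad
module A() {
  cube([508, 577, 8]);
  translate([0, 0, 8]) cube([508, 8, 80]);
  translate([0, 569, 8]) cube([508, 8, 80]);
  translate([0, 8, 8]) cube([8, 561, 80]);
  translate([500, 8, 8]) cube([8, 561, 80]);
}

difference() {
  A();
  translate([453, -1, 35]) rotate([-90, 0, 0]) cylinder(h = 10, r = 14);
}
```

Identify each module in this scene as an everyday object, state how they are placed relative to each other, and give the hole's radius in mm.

A is an open box. The open box has a circular hole through its front wall. The hole's radius is 14 mm.

The subtracted cylinder has r = 14 mm.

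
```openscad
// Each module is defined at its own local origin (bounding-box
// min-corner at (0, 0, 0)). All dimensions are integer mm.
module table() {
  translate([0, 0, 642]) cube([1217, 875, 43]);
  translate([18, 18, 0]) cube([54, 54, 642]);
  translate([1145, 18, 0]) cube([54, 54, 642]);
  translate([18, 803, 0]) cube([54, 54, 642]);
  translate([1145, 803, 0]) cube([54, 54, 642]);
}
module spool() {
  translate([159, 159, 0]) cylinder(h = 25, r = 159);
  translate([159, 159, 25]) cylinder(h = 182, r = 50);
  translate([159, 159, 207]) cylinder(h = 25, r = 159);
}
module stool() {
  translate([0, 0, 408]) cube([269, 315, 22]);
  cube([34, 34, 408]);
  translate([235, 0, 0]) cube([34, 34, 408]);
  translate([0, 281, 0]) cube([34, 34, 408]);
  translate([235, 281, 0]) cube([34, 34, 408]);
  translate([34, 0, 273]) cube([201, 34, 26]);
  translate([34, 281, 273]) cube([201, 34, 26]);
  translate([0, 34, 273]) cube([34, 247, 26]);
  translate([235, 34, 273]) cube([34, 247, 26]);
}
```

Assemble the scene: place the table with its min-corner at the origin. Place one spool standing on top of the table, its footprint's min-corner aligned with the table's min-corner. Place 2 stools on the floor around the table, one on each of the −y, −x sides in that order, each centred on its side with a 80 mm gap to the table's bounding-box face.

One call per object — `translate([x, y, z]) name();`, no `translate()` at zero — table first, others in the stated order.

table();
translate([0, 0, 685]) spool();
translate([474, -395, 0]) stool();
translate([-349, 280, 0]) stool();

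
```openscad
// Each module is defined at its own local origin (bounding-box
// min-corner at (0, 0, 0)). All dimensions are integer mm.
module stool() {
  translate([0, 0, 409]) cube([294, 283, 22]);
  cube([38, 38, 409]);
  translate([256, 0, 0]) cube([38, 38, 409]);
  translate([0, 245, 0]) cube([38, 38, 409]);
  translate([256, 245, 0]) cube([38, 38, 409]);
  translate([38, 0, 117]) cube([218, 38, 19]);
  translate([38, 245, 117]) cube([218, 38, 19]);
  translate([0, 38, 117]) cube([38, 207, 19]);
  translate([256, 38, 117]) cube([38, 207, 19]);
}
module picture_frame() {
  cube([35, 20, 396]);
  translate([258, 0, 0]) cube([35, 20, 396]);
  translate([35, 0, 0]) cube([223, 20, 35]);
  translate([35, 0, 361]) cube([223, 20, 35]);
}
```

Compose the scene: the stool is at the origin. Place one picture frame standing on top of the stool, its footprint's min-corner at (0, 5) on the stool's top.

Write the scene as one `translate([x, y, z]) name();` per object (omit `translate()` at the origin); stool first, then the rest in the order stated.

stool();
translate([0, 5, 431]) picture_frame();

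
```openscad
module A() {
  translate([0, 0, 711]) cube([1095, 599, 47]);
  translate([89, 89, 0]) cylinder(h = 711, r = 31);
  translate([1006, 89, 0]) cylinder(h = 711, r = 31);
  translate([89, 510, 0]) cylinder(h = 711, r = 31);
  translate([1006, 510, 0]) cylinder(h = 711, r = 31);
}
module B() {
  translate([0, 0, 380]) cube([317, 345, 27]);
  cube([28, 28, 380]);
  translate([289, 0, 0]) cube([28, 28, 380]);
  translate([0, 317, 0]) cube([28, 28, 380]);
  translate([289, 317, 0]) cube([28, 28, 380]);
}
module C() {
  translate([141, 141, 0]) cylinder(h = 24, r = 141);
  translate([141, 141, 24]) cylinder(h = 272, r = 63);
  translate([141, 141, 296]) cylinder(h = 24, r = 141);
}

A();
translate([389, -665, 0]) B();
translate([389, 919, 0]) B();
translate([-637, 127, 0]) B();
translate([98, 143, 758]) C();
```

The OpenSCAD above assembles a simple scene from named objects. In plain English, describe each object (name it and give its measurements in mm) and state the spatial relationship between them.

A is a rectangular dining table. The top is 1095×599×47 mm with its upper surface at z = 758 mm. It stands on four round legs of 62 mm diameter, each leg's bounding box inset 58 mm from the nearest pair of top edges, running from the floor to the underside of the top.

B is a four-legged stool. The seat is a 317×345×27 mm slab whose top surface is at z = 407 mm; four square legs, each 28×28 mm in cross-section, run from the floor (z = 0) to the underside of the seat, each flush with a corner of the seat.

C is a spool: two coaxial disc flanges of radius 141 mm and thickness 24 mm, joined by a core cylinder of radius 63 mm and height 272 mm. The lower flange rests on z = 0 and the three cylinders share a vertical axis.

Three stools sit around the table at the −y, +y, −x sides. The spool is on top of the table.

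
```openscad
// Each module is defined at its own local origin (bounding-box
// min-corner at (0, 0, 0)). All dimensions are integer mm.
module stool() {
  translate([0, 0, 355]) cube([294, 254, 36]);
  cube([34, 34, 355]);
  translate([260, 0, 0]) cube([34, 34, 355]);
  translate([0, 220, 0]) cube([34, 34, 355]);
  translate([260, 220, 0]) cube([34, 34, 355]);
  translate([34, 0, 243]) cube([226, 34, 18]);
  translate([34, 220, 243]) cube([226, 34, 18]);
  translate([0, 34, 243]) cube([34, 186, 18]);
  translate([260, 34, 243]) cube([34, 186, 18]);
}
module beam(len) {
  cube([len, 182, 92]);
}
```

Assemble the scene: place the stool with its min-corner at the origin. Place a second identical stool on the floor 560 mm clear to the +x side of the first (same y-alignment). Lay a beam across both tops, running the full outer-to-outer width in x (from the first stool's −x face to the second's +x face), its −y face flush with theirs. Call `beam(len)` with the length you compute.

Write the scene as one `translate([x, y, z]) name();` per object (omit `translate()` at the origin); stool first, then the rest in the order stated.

stool();
translate([854, 0, 0]) stool();
translate([0, 0, 391]) beam(1148);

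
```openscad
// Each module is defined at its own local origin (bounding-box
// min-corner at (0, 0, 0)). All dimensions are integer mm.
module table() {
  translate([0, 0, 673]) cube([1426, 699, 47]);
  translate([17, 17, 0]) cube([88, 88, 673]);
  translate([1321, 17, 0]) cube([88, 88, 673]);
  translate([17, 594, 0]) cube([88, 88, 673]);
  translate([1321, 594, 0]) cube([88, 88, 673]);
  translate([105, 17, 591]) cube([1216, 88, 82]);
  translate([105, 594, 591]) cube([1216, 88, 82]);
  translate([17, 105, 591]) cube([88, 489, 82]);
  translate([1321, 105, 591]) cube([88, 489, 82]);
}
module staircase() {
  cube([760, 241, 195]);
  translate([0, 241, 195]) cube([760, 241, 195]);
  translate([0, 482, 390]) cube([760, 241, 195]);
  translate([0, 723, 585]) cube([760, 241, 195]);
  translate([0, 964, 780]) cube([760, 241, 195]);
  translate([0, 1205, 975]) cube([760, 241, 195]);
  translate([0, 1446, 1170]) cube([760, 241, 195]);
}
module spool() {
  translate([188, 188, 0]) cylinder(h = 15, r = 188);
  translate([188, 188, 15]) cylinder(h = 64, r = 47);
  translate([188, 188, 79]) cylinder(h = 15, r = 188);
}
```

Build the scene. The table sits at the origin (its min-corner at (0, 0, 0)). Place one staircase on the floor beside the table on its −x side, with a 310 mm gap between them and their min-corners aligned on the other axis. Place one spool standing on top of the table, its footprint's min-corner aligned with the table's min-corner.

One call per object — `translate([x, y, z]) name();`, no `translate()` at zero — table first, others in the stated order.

table();
translate([-1070, 0, 0]) staircase();
translate([0, 0, 720]) spool();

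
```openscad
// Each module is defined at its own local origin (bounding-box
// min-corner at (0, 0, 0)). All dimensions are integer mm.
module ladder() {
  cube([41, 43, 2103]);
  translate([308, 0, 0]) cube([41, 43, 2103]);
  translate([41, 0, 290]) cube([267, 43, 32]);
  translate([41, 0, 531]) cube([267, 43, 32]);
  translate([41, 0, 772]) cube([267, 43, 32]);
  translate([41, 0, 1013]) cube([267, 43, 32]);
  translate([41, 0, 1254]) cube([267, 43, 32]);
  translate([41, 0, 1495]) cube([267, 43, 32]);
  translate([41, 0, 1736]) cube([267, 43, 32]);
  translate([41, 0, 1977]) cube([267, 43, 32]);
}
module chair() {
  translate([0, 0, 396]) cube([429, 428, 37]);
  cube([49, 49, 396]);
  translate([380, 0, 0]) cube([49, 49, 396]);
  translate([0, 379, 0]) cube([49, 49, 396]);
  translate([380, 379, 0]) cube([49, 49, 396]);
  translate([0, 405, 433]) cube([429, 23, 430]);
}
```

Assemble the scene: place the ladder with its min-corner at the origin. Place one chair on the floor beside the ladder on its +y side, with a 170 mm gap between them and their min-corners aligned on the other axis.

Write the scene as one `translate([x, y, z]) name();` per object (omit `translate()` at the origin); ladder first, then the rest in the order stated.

ladder();
translate([0, 213, 0]) chair();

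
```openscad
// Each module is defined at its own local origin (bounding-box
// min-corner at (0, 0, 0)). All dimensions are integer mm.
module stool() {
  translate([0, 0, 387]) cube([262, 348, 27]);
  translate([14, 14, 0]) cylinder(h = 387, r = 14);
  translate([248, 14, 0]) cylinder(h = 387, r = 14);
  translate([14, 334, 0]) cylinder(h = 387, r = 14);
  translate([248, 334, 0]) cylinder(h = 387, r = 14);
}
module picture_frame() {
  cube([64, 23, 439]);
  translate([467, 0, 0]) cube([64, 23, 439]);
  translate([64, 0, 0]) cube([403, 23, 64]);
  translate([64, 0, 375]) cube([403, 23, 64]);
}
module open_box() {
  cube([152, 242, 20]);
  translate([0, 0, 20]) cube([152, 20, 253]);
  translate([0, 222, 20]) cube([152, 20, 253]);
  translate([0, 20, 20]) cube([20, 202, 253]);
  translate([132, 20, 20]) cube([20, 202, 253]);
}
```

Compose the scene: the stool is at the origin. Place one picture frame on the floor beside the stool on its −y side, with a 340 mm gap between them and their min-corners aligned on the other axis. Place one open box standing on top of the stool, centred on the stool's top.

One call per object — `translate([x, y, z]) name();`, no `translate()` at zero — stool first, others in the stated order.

stool();
translate([0, -363, 0]) picture_frame();
translate([55, 53, 414]) open_box();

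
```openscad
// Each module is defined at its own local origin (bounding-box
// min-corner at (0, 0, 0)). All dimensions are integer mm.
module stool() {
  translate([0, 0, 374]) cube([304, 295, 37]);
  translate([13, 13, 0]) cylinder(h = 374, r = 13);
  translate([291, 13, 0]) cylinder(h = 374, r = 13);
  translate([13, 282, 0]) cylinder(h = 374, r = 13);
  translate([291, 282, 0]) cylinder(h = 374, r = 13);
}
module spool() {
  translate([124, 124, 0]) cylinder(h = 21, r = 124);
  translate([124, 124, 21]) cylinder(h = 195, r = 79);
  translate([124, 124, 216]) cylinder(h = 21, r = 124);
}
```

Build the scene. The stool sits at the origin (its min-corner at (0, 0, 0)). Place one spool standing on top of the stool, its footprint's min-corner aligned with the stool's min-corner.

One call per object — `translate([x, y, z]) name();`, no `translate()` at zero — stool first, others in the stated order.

stool();
translate([0, 0, 411]) spool();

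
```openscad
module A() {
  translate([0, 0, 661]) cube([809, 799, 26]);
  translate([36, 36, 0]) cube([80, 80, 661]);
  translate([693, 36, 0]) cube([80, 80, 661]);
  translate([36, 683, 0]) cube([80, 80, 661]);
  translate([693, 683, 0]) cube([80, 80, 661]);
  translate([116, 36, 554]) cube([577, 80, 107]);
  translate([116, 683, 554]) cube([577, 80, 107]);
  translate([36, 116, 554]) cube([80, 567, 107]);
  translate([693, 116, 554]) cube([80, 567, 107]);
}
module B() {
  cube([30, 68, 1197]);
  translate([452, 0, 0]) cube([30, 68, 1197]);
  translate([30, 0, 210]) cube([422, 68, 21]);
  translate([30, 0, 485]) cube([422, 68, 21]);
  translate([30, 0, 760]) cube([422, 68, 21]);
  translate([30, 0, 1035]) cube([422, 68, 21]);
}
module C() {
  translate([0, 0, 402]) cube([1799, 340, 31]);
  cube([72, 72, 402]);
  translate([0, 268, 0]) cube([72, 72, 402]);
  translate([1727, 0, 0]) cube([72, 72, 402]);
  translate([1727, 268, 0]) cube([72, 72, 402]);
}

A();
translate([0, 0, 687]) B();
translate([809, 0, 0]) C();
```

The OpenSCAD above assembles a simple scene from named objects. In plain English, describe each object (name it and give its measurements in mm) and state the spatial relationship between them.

A is a table with a 809×799 mm rectangular top, 26 mm thick, top surface at z = 687 mm, supported by four 80×80 mm square legs, each inset 36 mm from the nearest pair of top edges, running from the floor. Four apron rails, 80 mm thick and 107 mm tall, run between adjacent legs with their top edges flush with the underside of the top and their outer faces flush with the legs' outer faces.

B is a wooden ladder with two side rails of 30×68 mm section and 1197 mm height, set 482 mm apart overall. Between them run 4 rectangular rungs (68 mm deep, 21 mm thick), front faces flush with the rails' −y face. The bottom of the first rung is 210 mm above the floor and each subsequent rung is 275 mm higher than the one below.

C is a long wooden bench with a 1799 mm (x) × 340 mm (y) seat, 31 mm thick, its top surface 433 mm above the floor. Four 72 mm square legs at the seat corners, flush with the edges, run from z = 0 to the seat underside.

The ladder is on top of the table. The bench is against the table's +x side, with their −y faces flush.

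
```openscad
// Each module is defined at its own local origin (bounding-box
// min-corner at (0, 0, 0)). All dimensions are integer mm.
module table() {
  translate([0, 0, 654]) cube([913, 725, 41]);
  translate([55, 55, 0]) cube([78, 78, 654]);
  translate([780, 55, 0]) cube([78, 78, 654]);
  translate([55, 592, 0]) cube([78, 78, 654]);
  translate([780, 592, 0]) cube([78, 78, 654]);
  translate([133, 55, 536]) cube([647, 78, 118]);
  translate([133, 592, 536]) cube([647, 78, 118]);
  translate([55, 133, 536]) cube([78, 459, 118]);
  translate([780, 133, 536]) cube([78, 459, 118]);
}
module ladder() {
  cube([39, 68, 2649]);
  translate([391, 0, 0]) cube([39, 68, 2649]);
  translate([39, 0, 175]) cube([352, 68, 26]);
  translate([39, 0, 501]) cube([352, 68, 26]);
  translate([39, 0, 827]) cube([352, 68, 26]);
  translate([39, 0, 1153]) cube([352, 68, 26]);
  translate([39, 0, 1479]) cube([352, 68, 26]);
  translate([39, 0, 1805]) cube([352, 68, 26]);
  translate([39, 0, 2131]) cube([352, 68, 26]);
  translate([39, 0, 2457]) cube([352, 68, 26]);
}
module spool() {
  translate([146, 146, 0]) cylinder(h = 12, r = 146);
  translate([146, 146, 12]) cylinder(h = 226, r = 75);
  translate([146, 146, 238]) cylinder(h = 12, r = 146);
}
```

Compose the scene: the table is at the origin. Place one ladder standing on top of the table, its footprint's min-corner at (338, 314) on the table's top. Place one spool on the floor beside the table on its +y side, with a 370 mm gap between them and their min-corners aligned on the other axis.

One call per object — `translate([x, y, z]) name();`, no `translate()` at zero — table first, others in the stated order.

table();
translate([338, 314, 695]) ladder();
translate([0, 1095, 0]) spool();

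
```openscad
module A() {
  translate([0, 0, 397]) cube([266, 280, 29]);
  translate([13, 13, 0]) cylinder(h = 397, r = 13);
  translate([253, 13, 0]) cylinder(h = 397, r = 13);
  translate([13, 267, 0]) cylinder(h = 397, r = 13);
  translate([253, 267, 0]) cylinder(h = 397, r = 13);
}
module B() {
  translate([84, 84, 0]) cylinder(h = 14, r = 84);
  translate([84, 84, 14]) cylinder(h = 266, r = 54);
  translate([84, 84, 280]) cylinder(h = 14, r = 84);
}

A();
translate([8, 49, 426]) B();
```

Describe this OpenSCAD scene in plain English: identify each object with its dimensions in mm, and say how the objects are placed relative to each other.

A is a four-legged stool. The seat is 266×280 mm, 29 mm thick, top at z = 426 mm. It stands on four round legs, each 26 mm in diameter, from z = 0 to the seat underside, each leg's axis is inset half a diameter from the nearest pair of seat edges (so the leg's bounding box is flush with the corner).

B is a spool: two coaxial disc flanges of radius 84 mm and thickness 14 mm, joined by a core cylinder of radius 54 mm and height 266 mm. The lower flange rests on z = 0 and the three cylinders share a vertical axis.

The spool is on top of the stool.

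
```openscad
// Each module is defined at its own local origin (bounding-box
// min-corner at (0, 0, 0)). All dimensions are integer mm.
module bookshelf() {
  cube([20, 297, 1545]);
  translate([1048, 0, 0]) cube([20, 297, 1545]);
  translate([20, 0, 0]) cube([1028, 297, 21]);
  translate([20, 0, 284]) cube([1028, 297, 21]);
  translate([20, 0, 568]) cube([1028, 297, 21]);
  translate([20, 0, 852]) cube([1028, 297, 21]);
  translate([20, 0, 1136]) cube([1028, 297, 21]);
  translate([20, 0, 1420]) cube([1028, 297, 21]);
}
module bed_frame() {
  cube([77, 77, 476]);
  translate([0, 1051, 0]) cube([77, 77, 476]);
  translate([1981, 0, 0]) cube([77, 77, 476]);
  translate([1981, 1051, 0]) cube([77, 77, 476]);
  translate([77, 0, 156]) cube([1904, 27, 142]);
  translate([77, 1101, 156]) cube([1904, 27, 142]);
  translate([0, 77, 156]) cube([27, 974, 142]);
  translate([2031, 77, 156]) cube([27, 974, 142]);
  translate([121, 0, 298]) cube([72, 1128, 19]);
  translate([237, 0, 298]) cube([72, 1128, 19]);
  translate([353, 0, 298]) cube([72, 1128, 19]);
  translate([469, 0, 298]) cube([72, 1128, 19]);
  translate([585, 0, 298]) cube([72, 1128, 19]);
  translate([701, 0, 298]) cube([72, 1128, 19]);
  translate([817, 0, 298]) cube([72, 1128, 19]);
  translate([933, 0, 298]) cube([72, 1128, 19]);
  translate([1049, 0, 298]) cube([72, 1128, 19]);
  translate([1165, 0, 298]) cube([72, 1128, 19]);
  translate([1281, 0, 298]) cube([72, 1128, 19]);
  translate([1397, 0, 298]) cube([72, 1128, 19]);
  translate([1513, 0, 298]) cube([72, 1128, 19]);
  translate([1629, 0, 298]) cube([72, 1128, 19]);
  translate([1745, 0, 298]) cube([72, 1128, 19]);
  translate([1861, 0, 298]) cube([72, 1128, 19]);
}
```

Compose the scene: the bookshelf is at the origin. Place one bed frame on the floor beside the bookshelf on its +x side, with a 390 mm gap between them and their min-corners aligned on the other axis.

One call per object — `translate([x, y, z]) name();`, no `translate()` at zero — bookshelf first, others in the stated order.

bookshelf();
translate([1458, 0, 0]) bed_frame();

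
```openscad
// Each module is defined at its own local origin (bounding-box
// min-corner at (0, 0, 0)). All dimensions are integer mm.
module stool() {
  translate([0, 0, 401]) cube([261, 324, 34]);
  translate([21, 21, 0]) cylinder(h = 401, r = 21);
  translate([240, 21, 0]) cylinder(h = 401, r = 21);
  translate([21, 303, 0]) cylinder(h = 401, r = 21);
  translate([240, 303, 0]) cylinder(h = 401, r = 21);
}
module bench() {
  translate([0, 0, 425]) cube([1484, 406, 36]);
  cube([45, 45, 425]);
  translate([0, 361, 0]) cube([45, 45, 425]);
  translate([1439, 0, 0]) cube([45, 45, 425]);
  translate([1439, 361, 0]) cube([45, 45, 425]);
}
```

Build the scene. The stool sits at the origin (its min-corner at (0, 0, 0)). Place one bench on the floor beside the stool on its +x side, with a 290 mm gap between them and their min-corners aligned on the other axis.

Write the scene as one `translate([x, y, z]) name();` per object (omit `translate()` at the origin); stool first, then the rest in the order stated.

stool();
translate([551, 0, 0]) bench();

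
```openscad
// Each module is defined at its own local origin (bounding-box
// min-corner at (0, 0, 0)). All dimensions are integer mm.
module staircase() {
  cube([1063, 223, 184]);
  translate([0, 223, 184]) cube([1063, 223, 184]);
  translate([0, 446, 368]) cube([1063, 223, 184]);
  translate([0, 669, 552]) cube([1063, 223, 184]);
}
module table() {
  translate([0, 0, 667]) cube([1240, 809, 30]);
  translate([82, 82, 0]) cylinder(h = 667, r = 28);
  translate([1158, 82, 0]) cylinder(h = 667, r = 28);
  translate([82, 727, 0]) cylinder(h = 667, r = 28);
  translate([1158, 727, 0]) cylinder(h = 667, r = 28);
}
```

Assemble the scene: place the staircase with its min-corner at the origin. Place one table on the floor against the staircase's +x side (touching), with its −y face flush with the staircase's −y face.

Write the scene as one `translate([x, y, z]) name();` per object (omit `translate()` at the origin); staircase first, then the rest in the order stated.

staircase();
translate([1063, 0, 0]) table();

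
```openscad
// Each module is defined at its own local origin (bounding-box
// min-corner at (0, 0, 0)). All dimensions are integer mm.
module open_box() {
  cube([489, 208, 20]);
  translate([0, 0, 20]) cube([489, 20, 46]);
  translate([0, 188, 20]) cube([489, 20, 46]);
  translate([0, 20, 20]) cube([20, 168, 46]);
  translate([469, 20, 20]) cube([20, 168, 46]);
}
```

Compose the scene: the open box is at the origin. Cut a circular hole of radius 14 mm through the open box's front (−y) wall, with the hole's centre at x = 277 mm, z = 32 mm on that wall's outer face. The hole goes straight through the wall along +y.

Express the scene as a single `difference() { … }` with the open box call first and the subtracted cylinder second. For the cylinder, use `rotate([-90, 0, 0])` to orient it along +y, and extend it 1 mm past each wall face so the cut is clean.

difference() {
  open_box();
  translate([277, -1, 32]) rotate([-90, 0, 0]) cylinder(h = 22, r = 14);
}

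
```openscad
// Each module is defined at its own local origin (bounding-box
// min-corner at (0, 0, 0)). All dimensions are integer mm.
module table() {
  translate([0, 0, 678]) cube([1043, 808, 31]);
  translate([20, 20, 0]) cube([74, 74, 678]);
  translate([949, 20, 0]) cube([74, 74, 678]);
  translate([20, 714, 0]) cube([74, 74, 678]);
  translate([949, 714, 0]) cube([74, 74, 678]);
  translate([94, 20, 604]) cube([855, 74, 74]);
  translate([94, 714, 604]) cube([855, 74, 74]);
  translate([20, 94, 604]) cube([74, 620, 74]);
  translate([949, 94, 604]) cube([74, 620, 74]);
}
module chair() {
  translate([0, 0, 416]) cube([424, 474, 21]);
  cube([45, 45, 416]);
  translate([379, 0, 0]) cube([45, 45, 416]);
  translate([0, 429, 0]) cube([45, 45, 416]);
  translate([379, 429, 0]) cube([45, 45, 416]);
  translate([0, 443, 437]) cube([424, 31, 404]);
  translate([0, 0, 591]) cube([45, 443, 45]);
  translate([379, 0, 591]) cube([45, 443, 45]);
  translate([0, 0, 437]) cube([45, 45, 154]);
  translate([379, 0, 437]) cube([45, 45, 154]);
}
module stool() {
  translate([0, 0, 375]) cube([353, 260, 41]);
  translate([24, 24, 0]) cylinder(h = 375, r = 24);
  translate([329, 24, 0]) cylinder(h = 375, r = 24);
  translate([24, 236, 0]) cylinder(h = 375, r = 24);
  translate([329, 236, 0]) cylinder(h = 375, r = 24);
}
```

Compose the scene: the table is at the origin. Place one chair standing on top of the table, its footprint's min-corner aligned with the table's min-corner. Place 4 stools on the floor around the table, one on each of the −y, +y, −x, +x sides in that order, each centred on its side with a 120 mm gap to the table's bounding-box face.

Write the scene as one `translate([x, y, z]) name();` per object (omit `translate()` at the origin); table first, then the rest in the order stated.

table();
translate([0, 0, 709]) chair();
translate([345, -380, 0]) stool();
translate([345, 928, 0]) stool();
translate([-473, 274, 0]) stool();
translate([1163, 274, 0]) stool();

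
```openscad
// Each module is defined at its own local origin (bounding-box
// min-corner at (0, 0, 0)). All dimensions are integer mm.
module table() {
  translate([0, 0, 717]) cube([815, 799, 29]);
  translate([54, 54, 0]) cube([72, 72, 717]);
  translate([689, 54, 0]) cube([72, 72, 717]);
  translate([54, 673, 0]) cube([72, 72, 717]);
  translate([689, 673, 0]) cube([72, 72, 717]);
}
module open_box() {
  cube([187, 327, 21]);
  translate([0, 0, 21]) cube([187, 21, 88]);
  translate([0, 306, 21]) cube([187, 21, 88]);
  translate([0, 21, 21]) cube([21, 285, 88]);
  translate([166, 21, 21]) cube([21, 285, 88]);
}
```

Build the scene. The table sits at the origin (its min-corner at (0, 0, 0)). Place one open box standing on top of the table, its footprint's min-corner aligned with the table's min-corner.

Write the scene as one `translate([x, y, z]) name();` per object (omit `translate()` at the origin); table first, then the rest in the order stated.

table();
translate([0, 0, 746]) open_box();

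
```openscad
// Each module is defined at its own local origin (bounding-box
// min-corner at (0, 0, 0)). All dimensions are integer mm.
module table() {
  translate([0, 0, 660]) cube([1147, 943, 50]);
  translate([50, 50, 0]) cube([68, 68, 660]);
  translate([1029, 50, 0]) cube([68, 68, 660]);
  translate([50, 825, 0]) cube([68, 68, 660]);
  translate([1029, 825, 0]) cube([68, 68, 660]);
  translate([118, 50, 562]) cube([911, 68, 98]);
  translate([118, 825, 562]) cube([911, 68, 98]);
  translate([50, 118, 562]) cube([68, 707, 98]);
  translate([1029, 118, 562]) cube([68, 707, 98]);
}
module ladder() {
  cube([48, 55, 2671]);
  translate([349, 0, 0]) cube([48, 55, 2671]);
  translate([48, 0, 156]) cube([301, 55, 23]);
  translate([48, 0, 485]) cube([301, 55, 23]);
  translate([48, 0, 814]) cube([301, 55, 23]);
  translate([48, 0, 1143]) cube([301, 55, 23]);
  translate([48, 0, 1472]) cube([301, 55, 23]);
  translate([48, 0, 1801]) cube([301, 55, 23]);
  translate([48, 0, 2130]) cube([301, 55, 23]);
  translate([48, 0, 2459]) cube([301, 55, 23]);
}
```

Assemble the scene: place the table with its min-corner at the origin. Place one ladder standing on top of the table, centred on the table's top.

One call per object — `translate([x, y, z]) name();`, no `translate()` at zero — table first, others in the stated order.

table();
translate([375, 444, 710]) ladder();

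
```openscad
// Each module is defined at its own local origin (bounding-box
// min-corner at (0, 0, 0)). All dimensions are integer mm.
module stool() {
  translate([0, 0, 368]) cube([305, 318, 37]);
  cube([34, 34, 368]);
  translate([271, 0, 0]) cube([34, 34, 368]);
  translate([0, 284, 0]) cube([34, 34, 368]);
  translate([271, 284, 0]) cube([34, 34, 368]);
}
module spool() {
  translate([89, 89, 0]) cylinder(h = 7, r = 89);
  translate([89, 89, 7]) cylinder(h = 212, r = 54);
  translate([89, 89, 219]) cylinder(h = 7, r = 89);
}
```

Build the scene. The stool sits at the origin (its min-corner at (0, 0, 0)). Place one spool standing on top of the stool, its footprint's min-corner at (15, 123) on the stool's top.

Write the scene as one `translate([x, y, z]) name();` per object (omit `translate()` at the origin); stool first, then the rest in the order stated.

stool();
translate([15, 123, 405]) spool();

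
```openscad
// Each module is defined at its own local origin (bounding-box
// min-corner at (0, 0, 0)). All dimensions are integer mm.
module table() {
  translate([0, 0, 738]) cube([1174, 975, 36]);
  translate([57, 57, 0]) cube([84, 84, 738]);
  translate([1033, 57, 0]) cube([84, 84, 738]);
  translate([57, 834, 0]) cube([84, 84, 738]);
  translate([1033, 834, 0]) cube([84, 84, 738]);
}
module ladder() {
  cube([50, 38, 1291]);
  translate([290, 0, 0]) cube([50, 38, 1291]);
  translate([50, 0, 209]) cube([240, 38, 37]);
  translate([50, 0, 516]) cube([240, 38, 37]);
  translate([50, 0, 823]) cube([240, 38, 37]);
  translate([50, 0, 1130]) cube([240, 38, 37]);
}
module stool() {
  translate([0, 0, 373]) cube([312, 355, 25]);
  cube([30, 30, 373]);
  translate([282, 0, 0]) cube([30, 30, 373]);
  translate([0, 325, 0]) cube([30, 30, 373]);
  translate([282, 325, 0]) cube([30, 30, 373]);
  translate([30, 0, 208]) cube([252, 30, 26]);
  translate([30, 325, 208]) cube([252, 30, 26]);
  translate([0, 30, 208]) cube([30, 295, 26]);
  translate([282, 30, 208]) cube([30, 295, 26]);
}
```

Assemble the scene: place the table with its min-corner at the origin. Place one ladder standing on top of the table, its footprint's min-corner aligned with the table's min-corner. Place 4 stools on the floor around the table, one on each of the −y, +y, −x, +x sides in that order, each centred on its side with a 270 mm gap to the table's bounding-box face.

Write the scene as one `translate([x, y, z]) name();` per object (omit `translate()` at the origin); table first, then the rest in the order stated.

table();
translate([0, 0, 774]) ladder();
translate([431, -625, 0]) stool();
translate([431, 1245, 0]) stool();
translate([-582, 310, 0]) stool();
translate([1444, 310, 0]) stool();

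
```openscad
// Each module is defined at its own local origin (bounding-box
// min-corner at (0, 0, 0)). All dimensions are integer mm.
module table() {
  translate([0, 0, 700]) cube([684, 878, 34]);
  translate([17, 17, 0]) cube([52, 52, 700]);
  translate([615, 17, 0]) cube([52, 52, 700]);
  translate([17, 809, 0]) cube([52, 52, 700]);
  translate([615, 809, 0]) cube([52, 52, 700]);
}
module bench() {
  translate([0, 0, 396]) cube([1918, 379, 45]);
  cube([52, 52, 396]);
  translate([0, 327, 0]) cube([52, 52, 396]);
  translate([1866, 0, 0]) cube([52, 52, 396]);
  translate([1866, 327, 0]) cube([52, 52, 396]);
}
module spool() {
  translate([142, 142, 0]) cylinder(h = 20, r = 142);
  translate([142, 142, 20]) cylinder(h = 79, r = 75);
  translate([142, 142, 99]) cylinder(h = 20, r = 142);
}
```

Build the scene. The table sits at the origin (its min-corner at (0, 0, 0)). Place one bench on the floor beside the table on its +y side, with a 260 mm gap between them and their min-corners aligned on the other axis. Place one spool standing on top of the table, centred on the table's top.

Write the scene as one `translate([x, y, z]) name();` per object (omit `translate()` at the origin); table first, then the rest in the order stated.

table();
translate([0, 1138, 0]) bench();
translate([200, 297, 734]) spool();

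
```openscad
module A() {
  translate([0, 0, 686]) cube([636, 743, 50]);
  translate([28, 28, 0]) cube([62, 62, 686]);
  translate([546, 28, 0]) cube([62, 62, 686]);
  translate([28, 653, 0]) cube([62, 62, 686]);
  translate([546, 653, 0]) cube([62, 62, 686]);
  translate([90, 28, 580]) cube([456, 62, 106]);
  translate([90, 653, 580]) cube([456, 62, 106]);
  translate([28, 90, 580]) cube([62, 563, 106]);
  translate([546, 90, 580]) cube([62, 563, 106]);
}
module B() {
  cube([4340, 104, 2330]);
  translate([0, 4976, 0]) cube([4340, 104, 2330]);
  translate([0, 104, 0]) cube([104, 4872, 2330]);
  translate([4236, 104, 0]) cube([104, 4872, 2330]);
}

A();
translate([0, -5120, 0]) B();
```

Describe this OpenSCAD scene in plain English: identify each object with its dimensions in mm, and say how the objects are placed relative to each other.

A is a rectangular dining table. The top is 636×743×50 mm with its upper surface at z = 736 mm. It stands on four 62×62 mm square legs, each inset 28 mm from the nearest pair of top edges, running from the floor to the underside of the top. Four apron rails, 62 mm thick and 106 mm tall, run between adjacent legs with their top edges flush with the underside of the top and their outer faces flush with the legs' outer faces.

B is a box-shaped house frame (walls only): outside footprint 4340×5080 mm, wall height 2330 mm, wall thickness 104 mm. The two y-facing walls run the full x-width; the two x-facing walls fit between the inner faces of the y-facing walls.

The house frame is on the floor beside the table on its −y side.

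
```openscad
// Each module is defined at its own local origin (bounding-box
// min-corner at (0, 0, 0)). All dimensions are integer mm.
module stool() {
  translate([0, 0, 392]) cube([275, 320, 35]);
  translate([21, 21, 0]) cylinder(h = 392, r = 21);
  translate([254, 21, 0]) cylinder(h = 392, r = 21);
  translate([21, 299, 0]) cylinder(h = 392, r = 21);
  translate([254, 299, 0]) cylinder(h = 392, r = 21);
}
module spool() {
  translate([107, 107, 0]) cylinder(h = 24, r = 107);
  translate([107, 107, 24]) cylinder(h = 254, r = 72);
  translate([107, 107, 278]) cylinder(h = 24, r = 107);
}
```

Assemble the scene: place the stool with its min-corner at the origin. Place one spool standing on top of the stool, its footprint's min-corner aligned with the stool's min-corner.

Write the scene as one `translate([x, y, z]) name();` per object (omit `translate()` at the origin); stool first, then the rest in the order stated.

stool();
translate([0, 0, 427]) spool();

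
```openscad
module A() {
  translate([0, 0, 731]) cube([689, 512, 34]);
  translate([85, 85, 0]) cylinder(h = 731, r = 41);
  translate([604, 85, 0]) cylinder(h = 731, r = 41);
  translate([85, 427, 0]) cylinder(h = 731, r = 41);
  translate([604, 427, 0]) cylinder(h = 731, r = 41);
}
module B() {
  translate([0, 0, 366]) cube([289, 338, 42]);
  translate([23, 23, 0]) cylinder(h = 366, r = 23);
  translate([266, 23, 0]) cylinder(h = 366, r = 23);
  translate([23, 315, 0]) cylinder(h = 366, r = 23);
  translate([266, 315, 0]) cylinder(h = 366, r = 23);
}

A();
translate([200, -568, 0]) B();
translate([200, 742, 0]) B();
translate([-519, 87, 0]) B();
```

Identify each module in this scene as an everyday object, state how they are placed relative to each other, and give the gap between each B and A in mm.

A is a table. B is a stool. Three stools sit around the table at the −y, +y, −x sides. The gap between each stool and the table is 230 mm.

Each stool's nearest face is 230 mm from the table's bounding box.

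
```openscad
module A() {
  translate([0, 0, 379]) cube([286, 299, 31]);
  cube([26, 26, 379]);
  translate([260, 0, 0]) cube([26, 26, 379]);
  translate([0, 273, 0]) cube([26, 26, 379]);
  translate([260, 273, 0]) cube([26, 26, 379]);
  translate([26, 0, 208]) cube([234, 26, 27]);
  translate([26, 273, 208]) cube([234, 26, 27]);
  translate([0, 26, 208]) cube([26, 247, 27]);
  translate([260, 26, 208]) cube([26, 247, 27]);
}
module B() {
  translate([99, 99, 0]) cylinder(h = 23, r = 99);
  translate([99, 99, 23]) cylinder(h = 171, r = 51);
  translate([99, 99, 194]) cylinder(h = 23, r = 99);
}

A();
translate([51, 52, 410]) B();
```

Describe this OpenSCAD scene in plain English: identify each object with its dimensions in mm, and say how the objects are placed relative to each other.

A is a simple wooden stool: a rectangular seat 286 mm (x) by 299 mm (y), 31 mm thick, top face at z = 410 mm, on four square legs, each 26×26 mm in cross-section. The legs rest on z = 0, each flush with a corner of the seat. Four stretchers, 26 mm wide and 27 mm tall, connect adjacent legs with their undersides at z = 208 mm, each running between the inner faces of the legs it joins and aligned with the legs' outer faces on the other axis.

B is a spool: two coaxial disc flanges of radius 99 mm and thickness 23 mm, joined by a core cylinder of radius 51 mm and height 171 mm. The lower flange rests on z = 0 and the three cylinders share a vertical axis.

The spool is on top of the stool.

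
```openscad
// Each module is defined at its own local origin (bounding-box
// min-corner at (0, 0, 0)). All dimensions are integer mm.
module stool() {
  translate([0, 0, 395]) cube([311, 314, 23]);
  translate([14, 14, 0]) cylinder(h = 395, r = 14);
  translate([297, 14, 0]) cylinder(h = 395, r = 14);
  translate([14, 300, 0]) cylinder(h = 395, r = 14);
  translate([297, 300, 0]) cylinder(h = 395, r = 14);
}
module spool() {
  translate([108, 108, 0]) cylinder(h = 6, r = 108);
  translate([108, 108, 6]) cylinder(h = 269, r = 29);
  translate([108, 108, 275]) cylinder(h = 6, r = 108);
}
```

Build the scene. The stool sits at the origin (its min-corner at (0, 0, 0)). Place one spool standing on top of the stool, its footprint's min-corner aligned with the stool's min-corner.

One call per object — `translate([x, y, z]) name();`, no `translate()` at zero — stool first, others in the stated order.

stool();
translate([0, 0, 418]) spool();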